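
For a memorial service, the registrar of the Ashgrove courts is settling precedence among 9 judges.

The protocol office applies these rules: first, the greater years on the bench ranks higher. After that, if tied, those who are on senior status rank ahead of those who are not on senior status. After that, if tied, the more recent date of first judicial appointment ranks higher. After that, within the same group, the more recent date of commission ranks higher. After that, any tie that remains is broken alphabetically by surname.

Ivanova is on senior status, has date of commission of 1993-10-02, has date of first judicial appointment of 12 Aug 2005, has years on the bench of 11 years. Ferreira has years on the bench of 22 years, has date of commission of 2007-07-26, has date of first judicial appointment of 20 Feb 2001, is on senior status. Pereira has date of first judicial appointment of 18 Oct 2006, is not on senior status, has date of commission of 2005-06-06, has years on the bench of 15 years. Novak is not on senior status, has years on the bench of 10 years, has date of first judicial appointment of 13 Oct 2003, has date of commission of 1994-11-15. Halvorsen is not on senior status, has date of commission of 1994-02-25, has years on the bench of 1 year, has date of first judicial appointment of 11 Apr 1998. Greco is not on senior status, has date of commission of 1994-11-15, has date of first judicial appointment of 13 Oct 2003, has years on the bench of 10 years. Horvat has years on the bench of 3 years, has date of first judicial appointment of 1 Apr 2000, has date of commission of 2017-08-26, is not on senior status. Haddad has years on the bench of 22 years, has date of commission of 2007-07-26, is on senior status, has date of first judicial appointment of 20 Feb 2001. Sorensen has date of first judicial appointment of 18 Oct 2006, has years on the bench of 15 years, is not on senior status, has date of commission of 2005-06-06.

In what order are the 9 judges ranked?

By years on the bench (higher first): Ferreira and Haddad (both 22 years); then Pereira and Sorensen (both 15 years); then Ivanova (11 years); then Greco and Novak (both 10 years); then Horvat (3 years); then Halvorsen (1 year).
Ferreira and Haddad are each on senior status, so the next rule applies.
Ferreira and Haddad both have date of first judicial appointment 20 Feb 2001, so the next rule applies.
Ferreira and Haddad both have date of commission 2007-07-26, so the next rule applies.
Among Ferreira and Haddad, alphabetically by surname: Ferreira before Haddad.
Pereira and Sorensen are each not on senior status, so the next rule applies.
Pereira and Sorensen both have date of first judicial appointment 18 Oct 2006, so the next rule applies.
Pereira and Sorensen both have date of commission 2005-06-06, so the next rule applies.
Among Pereira and Sorensen, alphabetically by surname: Pereira before Sorensen.
Greco and Novak are each not on senior status, so the next rule applies.
Greco and Novak both have date of first judicial appointment 13 Oct 2003, so the next rule applies.
Greco and Novak both have date of commission 1994-11-15, so the next rule applies.
Among Greco and Novak, alphabetically by surname: Greco before Novak.
Full order: Ferreira, Haddad, Pereira, Sorensen, Ivanova, Greco, Novak, Horvat, Halvorsen.

Ferreira, Haddad, Pereira, Sorensen, Ivanova, Greco, Novak, Horvat, Halvorsen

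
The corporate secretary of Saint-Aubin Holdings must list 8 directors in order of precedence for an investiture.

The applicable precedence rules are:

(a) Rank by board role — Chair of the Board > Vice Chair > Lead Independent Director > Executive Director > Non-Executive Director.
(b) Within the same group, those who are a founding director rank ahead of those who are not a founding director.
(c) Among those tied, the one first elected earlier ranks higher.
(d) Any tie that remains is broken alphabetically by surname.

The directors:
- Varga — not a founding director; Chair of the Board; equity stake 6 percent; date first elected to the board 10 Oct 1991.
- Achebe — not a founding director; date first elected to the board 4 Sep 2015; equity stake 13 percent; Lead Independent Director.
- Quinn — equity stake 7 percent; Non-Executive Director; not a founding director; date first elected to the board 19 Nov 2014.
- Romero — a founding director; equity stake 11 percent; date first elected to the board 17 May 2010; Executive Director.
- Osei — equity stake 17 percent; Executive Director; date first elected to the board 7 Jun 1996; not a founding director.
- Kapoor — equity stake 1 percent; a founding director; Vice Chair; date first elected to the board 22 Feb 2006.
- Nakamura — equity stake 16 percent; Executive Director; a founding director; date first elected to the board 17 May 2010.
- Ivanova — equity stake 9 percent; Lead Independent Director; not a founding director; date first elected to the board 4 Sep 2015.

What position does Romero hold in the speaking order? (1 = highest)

By board role: Varga (Chair of the Board); then Kapoor (Vice Chair); then Achebe and Ivanova (Lead Independent Director); then Nakamura, Romero and Osei (Executive Director); then Quinn (Non-Executive Director).
Achebe and Ivanova are each not a founding director, so the next rule applies.
Achebe and Ivanova both have date first elected to the board 4 Sep 2015, so the next rule applies.
Among Achebe and Ivanova, alphabetically by surname: Achebe before Ivanova.
Among Nakamura, Romero and Osei, a founding director before not a founding director: Nakamura and Romero (a founding director) before Osei (not a founding director).
Nakamura and Romero both have date first elected to the board 17 May 2010, so the next rule applies.
Among Nakamura and Romero, alphabetically by surname: Nakamura before Romero.
Order: Varga, Kapoor, Achebe, Ivanova, Nakamura, Romero, Osei, Quinn. So position 6.

6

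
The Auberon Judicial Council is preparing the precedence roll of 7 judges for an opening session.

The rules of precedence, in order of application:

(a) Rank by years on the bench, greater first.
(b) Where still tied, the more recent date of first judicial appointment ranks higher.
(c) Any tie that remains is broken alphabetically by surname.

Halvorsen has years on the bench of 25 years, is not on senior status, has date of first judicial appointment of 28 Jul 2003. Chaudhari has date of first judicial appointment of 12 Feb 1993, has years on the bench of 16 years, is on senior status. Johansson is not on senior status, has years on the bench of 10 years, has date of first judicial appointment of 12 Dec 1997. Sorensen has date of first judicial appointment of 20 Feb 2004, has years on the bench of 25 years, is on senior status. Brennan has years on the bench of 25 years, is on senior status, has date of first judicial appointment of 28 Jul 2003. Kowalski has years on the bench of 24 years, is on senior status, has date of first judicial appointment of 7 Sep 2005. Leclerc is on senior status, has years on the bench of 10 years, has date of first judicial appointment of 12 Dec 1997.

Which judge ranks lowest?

Leclerc

By years on the bench (higher first): Sorensen, Brennan and Halvorsen (each 25 years); then Kowalski (24 years); then Chaudhari (16 years); then Johansson and Leclerc (both 10 years).
Among Sorensen, Brennan and Halvorsen, by date of first judicial appointment (later first): Sorensen (20 Feb 2004) before Brennan and Halvorsen (28 Jul 2003).
Among Brennan and Halvorsen, alphabetically by surname: Brennan before Halvorsen.
Johansson and Leclerc both have date of first judicial appointment 12 Dec 1997, so the next rule applies.
Among Johansson and Leclerc, alphabetically by surname: Johansson before Leclerc.
Order: Sorensen, Brennan, Halvorsen, Kowalski, Chaudhari, Johansson, Leclerc.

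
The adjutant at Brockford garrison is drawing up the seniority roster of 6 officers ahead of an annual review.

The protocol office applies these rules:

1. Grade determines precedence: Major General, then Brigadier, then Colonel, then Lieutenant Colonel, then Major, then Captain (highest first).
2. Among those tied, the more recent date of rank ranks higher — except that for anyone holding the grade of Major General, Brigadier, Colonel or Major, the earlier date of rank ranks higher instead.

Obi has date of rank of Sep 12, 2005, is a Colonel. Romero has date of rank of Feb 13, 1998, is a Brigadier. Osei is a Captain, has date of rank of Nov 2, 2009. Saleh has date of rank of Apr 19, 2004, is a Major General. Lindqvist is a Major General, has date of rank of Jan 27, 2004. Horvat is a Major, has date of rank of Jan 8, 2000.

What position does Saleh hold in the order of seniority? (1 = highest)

2

By grade: Lindqvist and Saleh (Major General); then Romero (Brigadier); then Obi (Colonel); then Horvat (Major); then Osei (Captain).
Among Lindqvist and Saleh, by date of rank (earlier first) (reversed rule for this group): Lindqvist (Jan 27, 2004) before Saleh (Apr 19, 2004).
Order: Lindqvist, Saleh, Romero, Obi, Horvat, Osei. So position 2.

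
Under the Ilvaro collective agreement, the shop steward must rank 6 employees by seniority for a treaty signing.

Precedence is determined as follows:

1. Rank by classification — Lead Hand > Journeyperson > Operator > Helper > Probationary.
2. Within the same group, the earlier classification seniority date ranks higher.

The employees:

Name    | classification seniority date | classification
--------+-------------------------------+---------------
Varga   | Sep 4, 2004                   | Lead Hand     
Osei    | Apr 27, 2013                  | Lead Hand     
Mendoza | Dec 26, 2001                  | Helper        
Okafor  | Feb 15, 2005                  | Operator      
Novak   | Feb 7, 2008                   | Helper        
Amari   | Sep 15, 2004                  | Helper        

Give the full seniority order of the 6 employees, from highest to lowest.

Varga, Osei, Okafor, Mendoza, Amari, Novak

By classification: Varga and Osei (Lead Hand); then Okafor (Operator); then Mendoza, Amari and Novak (Helper).
Among Varga and Osei, by classification seniority date (earlier first): Varga (Sep 4, 2004) before Osei (Apr 27, 2013).
Among Mendoza, Amari and Novak, by classification seniority date (earlier first): Mendoza (Dec 26, 2001) before Amari (Sep 15, 2004) before Novak (Feb 7, 2008).
Full order: Varga, Osei, Okafor, Mendoza, Amari, Novak.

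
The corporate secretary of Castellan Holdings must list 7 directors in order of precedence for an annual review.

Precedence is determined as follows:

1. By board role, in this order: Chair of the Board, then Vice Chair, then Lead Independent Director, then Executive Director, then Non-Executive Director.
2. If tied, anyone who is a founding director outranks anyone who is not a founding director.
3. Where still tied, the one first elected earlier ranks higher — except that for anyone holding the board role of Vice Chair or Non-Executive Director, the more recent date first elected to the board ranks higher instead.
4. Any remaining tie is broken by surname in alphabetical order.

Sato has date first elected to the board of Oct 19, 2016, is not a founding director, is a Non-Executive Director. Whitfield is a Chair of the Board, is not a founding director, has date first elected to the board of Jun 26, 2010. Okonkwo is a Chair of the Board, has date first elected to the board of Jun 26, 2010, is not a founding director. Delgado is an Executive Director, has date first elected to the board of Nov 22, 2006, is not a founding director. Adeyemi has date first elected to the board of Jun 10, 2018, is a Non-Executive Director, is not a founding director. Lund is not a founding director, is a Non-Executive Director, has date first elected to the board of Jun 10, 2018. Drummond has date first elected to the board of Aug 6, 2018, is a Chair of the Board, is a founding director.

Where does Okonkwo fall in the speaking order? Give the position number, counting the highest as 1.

2

By board role: Drummond, Okonkwo and Whitfield (Chair of the Board); then Delgado (Executive Director); then Adeyemi, Lund and Sato (Non-Executive Director).
Among Drummond, Okonkwo and Whitfield, a founding director before not a founding director: Drummond (a founding director) before Okonkwo and Whitfield (not a founding director).
Okonkwo and Whitfield both have date first elected to the board Jun 26, 2010, so the next rule applies.
Among Okonkwo and Whitfield, alphabetically by surname: Okonkwo before Whitfield.
Adeyemi, Lund and Sato are each not a founding director, so the next rule applies.
Among Adeyemi, Lund and Sato, by date first elected to the board (later first) (reversed rule for this group): Adeyemi and Lund (Jun 10, 2018) before Sato (Oct 19, 2016).
Among Adeyemi and Lund, alphabetically by surname: Adeyemi before Lund.
Order: Drummond, Okonkwo, Whitfield, Delgado, Adeyemi, Lund, Sato. So position 2.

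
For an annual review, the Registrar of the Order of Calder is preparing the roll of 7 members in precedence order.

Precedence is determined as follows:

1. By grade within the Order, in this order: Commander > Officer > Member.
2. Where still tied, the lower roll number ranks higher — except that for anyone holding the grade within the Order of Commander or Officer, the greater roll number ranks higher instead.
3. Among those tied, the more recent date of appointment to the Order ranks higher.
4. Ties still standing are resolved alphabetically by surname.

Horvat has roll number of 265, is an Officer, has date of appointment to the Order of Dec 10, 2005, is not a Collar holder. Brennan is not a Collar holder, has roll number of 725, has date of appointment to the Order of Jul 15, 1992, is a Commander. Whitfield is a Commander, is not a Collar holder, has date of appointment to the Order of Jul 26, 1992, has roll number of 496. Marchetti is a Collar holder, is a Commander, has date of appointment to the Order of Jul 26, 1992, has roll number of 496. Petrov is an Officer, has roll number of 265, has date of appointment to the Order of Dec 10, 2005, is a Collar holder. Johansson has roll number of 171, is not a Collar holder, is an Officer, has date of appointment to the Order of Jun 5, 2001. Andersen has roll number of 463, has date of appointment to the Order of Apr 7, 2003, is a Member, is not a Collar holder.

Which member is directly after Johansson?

Andersen

By grade within the Order: Brennan, Marchetti and Whitfield (Commander); then Horvat, Petrov and Johansson (Officer); then Andersen (Member).
Among Brennan, Marchetti and Whitfield, by roll number (higher first) (reversed rule for this group): Brennan (725) before Marchetti and Whitfield (496).
Marchetti and Whitfield both have date of appointment to the Order Jul 26, 1992, so the next rule applies.
Among Marchetti and Whitfield, alphabetically by surname: Marchetti before Whitfield.
Among Horvat, Petrov and Johansson, by roll number (higher first) (reversed rule for this group): Horvat and Petrov (265) before Johansson (171).
Horvat and Petrov both have date of appointment to the Order Dec 10, 2005, so the next rule applies.
Among Horvat and Petrov, alphabetically by surname: Horvat before Petrov.
Order: Brennan, Marchetti, Whitfield, Horvat, Petrov, Johansson, Andersen.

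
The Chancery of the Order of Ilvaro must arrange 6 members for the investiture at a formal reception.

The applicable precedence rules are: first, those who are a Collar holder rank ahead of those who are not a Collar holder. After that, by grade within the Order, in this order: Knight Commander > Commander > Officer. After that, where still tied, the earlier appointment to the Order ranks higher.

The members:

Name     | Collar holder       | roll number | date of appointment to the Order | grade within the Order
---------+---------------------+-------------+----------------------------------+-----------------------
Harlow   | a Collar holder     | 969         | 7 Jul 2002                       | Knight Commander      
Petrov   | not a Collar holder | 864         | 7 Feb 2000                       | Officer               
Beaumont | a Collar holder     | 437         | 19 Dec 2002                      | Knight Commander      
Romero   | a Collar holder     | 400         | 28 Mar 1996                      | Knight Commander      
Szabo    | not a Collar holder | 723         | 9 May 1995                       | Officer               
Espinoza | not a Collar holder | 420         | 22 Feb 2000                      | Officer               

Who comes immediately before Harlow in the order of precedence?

By the first rule: Romero, Harlow and Beaumont (each a Collar holder); then Szabo, Petrov and Espinoza (each not a Collar holder).
Romero, Harlow and Beaumont are each Knight Commander, so the next rule applies.
Among Romero, Harlow and Beaumont, by date of appointment to the Order (earlier first): Romero (28 Mar 1996) before Harlow (7 Jul 2002) before Beaumont (19 Dec 2002).
Szabo, Petrov and Espinoza are each Officer, so the next rule applies.
Among Szabo, Petrov and Espinoza, by date of appointment to the Order (earlier first): Szabo (9 May 1995) before Petrov (7 Feb 2000) before Espinoza (22 Feb 2000).
Order: Romero, Harlow, Beaumont, Szabo, Petrov, Espinoza.

Romero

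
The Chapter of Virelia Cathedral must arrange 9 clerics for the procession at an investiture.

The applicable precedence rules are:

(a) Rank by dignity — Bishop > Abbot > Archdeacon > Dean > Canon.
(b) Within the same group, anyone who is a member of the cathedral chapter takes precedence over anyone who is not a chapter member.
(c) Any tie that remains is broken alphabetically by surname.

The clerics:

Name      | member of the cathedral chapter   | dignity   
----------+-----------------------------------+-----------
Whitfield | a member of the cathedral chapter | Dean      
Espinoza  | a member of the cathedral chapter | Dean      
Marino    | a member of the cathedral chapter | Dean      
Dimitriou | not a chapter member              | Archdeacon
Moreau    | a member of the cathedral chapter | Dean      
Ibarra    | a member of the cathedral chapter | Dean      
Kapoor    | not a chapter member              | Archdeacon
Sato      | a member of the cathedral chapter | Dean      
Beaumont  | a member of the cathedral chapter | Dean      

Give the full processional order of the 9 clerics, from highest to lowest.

By dignity: Dimitriou and Kapoor (Archdeacon); then Beaumont, Espinoza, Ibarra, Marino, Moreau, Sato and Whitfield (Dean).
Dimitriou and Kapoor are each not a chapter member, so the next rule applies.
Among Dimitriou and Kapoor, alphabetically by surname: Dimitriou before Kapoor.
Beaumont, Espinoza, Ibarra, Marino, Moreau, Sato and Whitfield are each a member of the cathedral chapter, so the next rule applies.
Among Beaumont, Espinoza, Ibarra, Marino, Moreau, Sato and Whitfield, alphabetically by surname: Beaumont before Espinoza before Ibarra before Marino before Moreau before Sato before Whitfield.
Full order: Dimitriou, Kapoor, Beaumont, Espinoza, Ibarra, Marino, Moreau, Sato, Whitfield.

Dimitriou, Kapoor, Beaumont, Espinoza, Ibarra, Marino, Moreau, Sato, Whitfield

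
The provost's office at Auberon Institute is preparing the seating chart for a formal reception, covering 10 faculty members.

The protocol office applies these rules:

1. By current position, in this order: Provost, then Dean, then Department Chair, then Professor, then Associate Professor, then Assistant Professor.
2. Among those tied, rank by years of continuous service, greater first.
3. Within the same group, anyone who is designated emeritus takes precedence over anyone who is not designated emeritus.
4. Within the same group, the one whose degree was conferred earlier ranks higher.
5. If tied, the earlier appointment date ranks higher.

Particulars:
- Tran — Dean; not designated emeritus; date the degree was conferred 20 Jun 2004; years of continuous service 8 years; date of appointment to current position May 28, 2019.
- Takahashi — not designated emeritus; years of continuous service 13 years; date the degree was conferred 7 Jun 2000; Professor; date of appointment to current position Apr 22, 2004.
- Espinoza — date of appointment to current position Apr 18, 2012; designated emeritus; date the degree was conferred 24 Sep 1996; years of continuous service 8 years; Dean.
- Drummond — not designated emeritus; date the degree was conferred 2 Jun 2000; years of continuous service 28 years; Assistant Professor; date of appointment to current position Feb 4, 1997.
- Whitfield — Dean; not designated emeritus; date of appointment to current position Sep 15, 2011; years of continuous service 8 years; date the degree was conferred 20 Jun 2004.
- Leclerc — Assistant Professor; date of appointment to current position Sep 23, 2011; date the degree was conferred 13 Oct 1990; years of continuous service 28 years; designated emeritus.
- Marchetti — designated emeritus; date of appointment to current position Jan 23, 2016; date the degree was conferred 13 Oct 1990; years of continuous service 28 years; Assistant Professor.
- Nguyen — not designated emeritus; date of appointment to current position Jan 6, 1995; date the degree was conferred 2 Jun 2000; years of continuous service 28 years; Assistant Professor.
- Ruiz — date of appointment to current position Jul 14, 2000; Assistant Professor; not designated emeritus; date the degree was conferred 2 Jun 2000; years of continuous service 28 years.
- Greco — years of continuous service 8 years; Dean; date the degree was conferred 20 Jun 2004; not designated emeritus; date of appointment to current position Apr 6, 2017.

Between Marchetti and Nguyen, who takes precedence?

Marchetti

By current position: Espinoza, Whitfield, Greco and Tran (Dean); then Takahashi (Professor); then Leclerc, Marchetti, Nguyen, Drummond and Ruiz (Assistant Professor).
Espinoza, Whitfield, Greco and Tran all have years of continuous service 8 years, so the next rule applies.
Among Espinoza, Whitfield, Greco and Tran, designated emeritus before not designated emeritus: Espinoza (designated emeritus) before Whitfield, Greco and Tran (not designated emeritus).
Whitfield, Greco and Tran all have date the degree was conferred 20 Jun 2004, so the next rule applies.
Among Whitfield, Greco and Tran, by date of appointment to current position (earlier first): Whitfield (Sep 15, 2011) before Greco (Apr 6, 2017) before Tran (May 28, 2019).
Leclerc, Marchetti, Nguyen, Drummond and Ruiz all have years of continuous service 28 years, so the next rule applies.
Among Leclerc, Marchetti, Nguyen, Drummond and Ruiz, designated emeritus before not designated emeritus: Leclerc and Marchetti (designated emeritus) before Nguyen, Drummond and Ruiz (not designated emeritus).
Leclerc and Marchetti both have date the degree was conferred 13 Oct 1990, so the next rule applies.
Among Leclerc and Marchetti, by date of appointment to current position (earlier first): Leclerc (Sep 23, 2011) before Marchetti (Jan 23, 2016).
Nguyen, Drummond and Ruiz all have date the degree was conferred 2 Jun 2000, so the next rule applies.
Among Nguyen, Drummond and Ruiz, by date of appointment to current position (earlier first): Nguyen (Jan 6, 1995) before Drummond (Feb 4, 1997) before Ruiz (Jul 14, 2000).
So Marchetti takes precedence.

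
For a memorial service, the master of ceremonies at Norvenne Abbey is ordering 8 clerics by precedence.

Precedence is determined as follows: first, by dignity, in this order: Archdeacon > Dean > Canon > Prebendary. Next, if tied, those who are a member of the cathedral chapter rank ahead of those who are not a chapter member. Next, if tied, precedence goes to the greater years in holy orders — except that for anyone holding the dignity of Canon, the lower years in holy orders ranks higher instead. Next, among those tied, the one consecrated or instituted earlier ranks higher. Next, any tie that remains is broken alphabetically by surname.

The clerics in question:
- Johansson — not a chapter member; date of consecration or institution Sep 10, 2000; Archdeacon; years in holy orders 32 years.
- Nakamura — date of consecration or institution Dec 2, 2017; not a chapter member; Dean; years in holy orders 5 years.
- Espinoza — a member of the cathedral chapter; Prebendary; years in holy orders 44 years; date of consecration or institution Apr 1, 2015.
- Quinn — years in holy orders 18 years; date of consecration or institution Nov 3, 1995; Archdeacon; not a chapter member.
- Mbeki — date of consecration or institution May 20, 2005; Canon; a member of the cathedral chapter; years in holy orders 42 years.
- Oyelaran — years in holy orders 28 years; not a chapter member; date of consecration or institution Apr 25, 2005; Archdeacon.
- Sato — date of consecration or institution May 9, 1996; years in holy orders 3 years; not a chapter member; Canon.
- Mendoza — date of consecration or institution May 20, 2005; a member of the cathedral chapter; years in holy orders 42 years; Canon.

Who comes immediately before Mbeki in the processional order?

Nakamura

By dignity: Johansson, Oyelaran and Quinn (Archdeacon); then Nakamura (Dean); then Mbeki, Mendoza and Sato (Canon); then Espinoza (Prebendary).
Johansson, Oyelaran and Quinn are each not a chapter member, so the next rule applies.
Among Johansson, Oyelaran and Quinn, by years in holy orders (higher first): Johansson (32 years) before Oyelaran (28 years) before Quinn (18 years).
Among Mbeki, Mendoza and Sato, a member of the cathedral chapter before not a chapter member: Mbeki and Mendoza (a member of the cathedral chapter) before Sato (not a chapter member).
Mbeki and Mendoza both have years in holy orders 42 years, so the next rule applies.
Mbeki and Mendoza both have date of consecration or institution May 20, 2005, so the next rule applies.
Among Mbeki and Mendoza, alphabetically by surname: Mbeki before Mendoza.
Order: Johansson, Oyelaran, Quinn, Nakamura, Mbeki, Mendoza, Sato, Espinoza.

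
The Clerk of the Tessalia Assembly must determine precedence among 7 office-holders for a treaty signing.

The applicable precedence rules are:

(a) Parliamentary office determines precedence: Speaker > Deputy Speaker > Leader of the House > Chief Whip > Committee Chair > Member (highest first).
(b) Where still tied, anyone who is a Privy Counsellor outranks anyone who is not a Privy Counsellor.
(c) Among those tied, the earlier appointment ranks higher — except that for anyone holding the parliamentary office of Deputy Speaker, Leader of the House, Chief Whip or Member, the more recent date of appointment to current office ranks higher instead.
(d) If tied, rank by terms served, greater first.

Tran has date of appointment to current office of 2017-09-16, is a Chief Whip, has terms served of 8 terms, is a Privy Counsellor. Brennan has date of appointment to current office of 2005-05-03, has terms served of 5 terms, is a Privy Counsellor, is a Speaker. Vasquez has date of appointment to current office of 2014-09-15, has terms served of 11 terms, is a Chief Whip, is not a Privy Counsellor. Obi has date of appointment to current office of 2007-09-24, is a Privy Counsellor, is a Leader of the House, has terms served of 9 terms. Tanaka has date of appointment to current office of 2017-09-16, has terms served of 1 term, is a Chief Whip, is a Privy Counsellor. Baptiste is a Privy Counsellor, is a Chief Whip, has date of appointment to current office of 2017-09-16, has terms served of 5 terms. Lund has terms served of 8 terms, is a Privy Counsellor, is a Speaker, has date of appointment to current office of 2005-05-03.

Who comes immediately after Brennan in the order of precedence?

By parliamentary office: Lund and Brennan (Speaker); then Obi (Leader of the House); then Tran, Baptiste, Tanaka and Vasquez (Chief Whip).
Lund and Brennan are each a Privy Counsellor, so the next rule applies.
Lund and Brennan both have date of appointment to current office 2005-05-03, so the next rule applies.
Among Lund and Brennan, by terms served (higher first): Lund (8 terms) before Brennan (5 terms).
Among Tran, Baptiste, Tanaka and Vasquez, a Privy Counsellor before not a Privy Counsellor: Tran, Baptiste and Tanaka (a Privy Counsellor) before Vasquez (not a Privy Counsellor).
Tran, Baptiste and Tanaka all have date of appointment to current office 2017-09-16, so the next rule applies.
Among Tran, Baptiste and Tanaka, by terms served (higher first): Tran (8 terms) before Baptiste (5 terms) before Tanaka (1 term).
Order: Lund, Brennan, Obi, Tran, Baptiste, Tanaka, Vasquez.

Obi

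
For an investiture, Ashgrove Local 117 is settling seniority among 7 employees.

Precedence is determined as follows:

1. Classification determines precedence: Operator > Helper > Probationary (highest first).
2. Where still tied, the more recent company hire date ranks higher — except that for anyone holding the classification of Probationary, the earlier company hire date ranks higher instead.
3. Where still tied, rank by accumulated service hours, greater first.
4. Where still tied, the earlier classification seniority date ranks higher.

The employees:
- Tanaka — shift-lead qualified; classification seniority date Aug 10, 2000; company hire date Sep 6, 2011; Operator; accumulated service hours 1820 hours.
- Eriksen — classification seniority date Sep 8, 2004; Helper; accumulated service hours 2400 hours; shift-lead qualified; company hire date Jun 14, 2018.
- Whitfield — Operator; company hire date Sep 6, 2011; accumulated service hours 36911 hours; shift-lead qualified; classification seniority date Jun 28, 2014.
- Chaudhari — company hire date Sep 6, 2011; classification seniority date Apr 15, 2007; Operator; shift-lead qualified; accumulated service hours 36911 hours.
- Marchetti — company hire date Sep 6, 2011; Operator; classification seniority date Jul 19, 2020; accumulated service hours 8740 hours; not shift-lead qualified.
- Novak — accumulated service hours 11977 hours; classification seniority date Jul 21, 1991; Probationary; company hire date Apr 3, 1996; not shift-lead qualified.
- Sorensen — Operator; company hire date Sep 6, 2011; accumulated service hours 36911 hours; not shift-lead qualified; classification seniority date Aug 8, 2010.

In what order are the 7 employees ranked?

By classification: Chaudhari, Sorensen, Whitfield, Marchetti and Tanaka (Operator); then Eriksen (Helper); then Novak (Probationary).
Chaudhari, Sorensen, Whitfield, Marchetti and Tanaka all have company hire date Sep 6, 2011, so the next rule applies.
Among Chaudhari, Sorensen, Whitfield, Marchetti and Tanaka, by accumulated service hours (higher first): Chaudhari, Sorensen and Whitfield (36911 hours) before Marchetti (8740 hours) before Tanaka (1820 hours).
Among Chaudhari, Sorensen and Whitfield, by classification seniority date (earlier first): Chaudhari (Apr 15, 2007) before Sorensen (Aug 8, 2010) before Whitfield (Jun 28, 2014).
Full order: Chaudhari, Sorensen, Whitfield, Marchetti, Tanaka, Eriksen, Novak.

Chaudhari, Sorensen, Whitfield, Marchetti, Tanaka, Eriksen, Novak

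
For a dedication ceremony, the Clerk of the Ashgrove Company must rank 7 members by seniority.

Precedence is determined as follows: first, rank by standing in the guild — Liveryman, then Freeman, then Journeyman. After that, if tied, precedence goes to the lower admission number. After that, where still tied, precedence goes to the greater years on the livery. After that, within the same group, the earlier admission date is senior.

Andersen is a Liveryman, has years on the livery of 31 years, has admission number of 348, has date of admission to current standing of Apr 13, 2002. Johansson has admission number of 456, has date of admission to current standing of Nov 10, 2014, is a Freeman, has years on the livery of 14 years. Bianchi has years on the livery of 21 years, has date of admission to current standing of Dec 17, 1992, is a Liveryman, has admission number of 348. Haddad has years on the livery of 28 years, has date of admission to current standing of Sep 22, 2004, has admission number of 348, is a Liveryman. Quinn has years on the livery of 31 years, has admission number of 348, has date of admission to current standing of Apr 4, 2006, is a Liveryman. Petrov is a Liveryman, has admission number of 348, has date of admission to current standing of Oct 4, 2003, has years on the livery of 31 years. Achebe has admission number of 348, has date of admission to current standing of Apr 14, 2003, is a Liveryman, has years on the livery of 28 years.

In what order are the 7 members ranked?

By standing in the guild: Andersen, Petrov, Quinn, Achebe, Haddad and Bianchi (Liveryman); then Johansson (Freeman).
Andersen, Petrov, Quinn, Achebe, Haddad and Bianchi all have admission number 348, so the next rule applies.
Among Andersen, Petrov, Quinn, Achebe, Haddad and Bianchi, by years on the livery (higher first): Andersen, Petrov and Quinn (31 years) before Achebe and Haddad (28 years) before Bianchi (21 years).
Among Andersen, Petrov and Quinn, by date of admission to current standing (earlier first): Andersen (Apr 13, 2002) before Petrov (Oct 4, 2003) before Quinn (Apr 4, 2006).
Among Achebe and Haddad, by date of admission to current standing (earlier first): Achebe (Apr 14, 2003) before Haddad (Sep 22, 2004).
Full order: Andersen, Petrov, Quinn, Achebe, Haddad, Bianchi, Johansson.

Andersen, Petrov, Quinn, Achebe, Haddad, Bianchi, Johansson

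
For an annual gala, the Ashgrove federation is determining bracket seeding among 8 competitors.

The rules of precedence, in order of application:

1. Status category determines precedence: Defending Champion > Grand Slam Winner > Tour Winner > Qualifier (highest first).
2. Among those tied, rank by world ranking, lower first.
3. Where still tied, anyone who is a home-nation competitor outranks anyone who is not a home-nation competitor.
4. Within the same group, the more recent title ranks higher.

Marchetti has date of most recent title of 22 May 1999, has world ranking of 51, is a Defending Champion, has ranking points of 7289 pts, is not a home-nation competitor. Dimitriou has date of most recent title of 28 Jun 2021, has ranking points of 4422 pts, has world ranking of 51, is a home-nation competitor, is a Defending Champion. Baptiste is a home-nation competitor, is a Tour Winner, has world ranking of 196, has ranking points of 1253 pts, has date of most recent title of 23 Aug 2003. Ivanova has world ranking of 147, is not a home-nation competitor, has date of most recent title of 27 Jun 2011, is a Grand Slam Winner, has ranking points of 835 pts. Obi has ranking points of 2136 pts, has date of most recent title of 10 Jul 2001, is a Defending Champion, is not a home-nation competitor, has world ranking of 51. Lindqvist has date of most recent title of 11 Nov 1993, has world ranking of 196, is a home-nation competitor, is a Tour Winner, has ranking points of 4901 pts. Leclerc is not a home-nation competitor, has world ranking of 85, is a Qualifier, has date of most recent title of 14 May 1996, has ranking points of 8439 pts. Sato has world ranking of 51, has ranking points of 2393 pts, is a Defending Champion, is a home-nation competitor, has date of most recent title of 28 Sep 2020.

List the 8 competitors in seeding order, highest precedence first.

Dimitriou, Sato, Obi, Marchetti, Ivanova, Baptiste, Lindqvist, Leclerc

By status category: Dimitriou, Sato, Obi and Marchetti (Defending Champion); then Ivanova (Grand Slam Winner); then Baptiste and Lindqvist (Tour Winner); then Leclerc (Qualifier).
Dimitriou, Sato, Obi and Marchetti all have world ranking 51, so the next rule applies.
Among Dimitriou, Sato, Obi and Marchetti, a home-nation competitor before not a home-nation competitor: Dimitriou and Sato (a home-nation competitor) before Obi and Marchetti (not a home-nation competitor).
Among Dimitriou and Sato, by date of most recent title (later first): Dimitriou (28 Jun 2021) before Sato (28 Sep 2020).
Among Obi and Marchetti, by date of most recent title (later first): Obi (10 Jul 2001) before Marchetti (22 May 1999).
Baptiste and Lindqvist both have world ranking 196, so the next rule applies.
Baptiste and Lindqvist are each a home-nation competitor, so the next rule applies.
Among Baptiste and Lindqvist, by date of most recent title (later first): Baptiste (23 Aug 2003) before Lindqvist (11 Nov 1993).
Full order: Dimitriou, Sato, Obi, Marchetti, Ivanova, Baptiste, Lindqvist, Leclerc.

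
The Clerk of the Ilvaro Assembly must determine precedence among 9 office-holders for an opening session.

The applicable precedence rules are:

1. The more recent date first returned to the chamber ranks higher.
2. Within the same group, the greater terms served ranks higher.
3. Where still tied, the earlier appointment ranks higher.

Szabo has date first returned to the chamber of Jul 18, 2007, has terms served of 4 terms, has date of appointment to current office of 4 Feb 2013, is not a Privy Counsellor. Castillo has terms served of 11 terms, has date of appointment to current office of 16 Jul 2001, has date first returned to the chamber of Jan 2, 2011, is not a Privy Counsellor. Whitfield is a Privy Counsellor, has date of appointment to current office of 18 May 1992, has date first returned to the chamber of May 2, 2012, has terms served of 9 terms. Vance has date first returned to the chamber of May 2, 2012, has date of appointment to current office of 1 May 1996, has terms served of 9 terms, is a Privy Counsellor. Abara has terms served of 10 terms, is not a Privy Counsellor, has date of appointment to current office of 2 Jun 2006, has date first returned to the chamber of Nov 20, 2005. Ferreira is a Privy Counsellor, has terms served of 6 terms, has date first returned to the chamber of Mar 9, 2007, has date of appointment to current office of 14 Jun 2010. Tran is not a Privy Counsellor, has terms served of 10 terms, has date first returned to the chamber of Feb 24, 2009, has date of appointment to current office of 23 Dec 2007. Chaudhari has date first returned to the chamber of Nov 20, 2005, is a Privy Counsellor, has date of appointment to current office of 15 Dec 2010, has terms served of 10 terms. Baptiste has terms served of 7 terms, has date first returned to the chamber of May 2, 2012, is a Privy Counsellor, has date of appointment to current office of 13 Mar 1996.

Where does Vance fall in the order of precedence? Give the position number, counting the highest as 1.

2

By date first returned to the chamber (later first): Whitfield, Vance and Baptiste (each May 2, 2012); then Castillo (Jan 2, 2011); then Tran (Feb 24, 2009); then Szabo (Jul 18, 2007); then Ferreira (Mar 9, 2007); then Abara and Chaudhari (both Nov 20, 2005).
Among Whitfield, Vance and Baptiste, by terms served (higher first): Whitfield and Vance (9 terms) before Baptiste (7 terms).
Among Whitfield and Vance, by date of appointment to current office (earlier first): Whitfield (18 May 1992) before Vance (1 May 1996).
Abara and Chaudhari both have terms served 10 terms, so the next rule applies.
Among Abara and Chaudhari, by date of appointment to current office (earlier first): Abara (2 Jun 2006) before Chaudhari (15 Dec 2010).
Order: Whitfield, Vance, Baptiste, Castillo, Tran, Szabo, Ferreira, Abara, Chaudhari. So position 2.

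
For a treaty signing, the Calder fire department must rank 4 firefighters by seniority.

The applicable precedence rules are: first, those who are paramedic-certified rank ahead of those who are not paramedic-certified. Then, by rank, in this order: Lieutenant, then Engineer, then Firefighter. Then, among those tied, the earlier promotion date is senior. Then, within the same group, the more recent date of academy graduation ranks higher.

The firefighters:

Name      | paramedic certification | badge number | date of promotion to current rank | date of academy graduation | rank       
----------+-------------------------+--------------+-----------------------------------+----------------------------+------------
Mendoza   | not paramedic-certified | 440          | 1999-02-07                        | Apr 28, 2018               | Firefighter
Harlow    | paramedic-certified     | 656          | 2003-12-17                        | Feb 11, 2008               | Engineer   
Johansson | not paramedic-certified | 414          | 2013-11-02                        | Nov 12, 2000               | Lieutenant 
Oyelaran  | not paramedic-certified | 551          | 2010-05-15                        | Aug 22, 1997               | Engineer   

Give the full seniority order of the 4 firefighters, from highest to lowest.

Harlow, Johansson, Oyelaran, Mendoza

By the first rule: Harlow (paramedic-certified); then Johansson, Oyelaran and Mendoza (each not paramedic-certified).
Among Johansson, Oyelaran and Mendoza, by rank: Johansson (Lieutenant) before Oyelaran (Engineer) before Mendoza (Firefighter).
Full order: Harlow, Johansson, Oyelaran, Mendoza.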